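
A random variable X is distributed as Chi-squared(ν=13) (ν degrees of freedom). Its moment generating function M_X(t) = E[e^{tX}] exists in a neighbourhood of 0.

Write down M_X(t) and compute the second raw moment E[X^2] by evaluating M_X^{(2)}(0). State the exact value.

E[X^2] = M^(2)(0) = 195

M_X(t) = (1 - 2*t)^(-13/2)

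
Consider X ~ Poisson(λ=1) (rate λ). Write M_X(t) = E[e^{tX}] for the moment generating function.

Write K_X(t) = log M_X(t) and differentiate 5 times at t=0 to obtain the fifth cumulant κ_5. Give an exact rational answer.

M_X(t) = e^(e^(t) - 1)
K_X(t) = log M_X(t) = e^(t) - 1
dK/dt = e^(t)
d^2K/dt^2 = e^(t)
d^3K/dt^3 = e^(t)
d^4K/dt^4 = e^(t)
d^5K/dt^5 = e^(t)

κ_5 = d^5K/dt^5 |_{t=0} = 1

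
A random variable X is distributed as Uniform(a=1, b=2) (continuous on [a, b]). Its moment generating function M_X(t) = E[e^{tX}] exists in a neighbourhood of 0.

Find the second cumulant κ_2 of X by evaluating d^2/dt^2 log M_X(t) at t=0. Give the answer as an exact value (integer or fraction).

κ_2 = K′′(0) = 1/12

M_X(t) = (e^(2*t) - e^(t))/t
K_X(t) = log M_X(t) = -log(t) + log(e^(2*t) - e^(t))
K′(t) = (2*t*e^(t) - t - e^(t) + 1)/(t*e^(t) - t)
K′′(t) = (-t^2*e^(t) + e^(2*t) - 2*e^(t) + 1)/(t^2*e^(2*t) - 2*t^2*e^(t) + t^2)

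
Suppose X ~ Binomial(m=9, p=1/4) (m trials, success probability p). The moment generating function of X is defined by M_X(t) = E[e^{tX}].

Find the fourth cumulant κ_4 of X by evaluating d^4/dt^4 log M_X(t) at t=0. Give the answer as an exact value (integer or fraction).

M_X(t) = (e^(t)/4 + 3/4)^9
K_X(t) = log M_X(t) = 9*log(e^(t)/4 + 3/4)
K^(4)(t) = (27*e^(3*t) - 324*e^(2*t) + 243*e^(t))/(e^(4*t) + 12*e^(3*t) + 54*e^(2*t) + 108*e^(t) + 81)

κ_4 = K^(4)(0) = -27/128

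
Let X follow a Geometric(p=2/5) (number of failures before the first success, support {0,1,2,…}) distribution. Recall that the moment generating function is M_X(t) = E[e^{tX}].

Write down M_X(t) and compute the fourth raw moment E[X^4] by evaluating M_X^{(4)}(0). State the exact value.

M_X(t) = 2/(5*(1 - 3*e^(t)/5))
M^(4)(t) = (-162*e^(4*t) - 2970*e^(3*t) - 4950*e^(2*t) - 750*e^(t))/(243*e^(5*t) - 2025*e^(4*t) + 6750*e^(3*t) - 11250*e^(2*t) + 9375*e^(t) - 3125)

E[X^4] = M^(4)(0) = 276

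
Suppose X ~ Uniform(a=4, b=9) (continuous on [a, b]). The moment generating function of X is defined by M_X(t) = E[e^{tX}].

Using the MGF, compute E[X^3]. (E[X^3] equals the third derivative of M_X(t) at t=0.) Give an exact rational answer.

E[X^3] = M′′′(0) = 1261/4

M_X(t) = (e^(9*t) - e^(4*t))/(5*t)
M′(t) = (9*t*e^(9*t) - 4*t*e^(4*t) - e^(9*t) + e^(4*t))/(5*t^2)
M′′(t) = (81*t^2*e^(9*t) - 16*t^2*e^(4*t) - 18*t*e^(9*t) + 8*t*e^(4*t) + 2*e^(9*t) - 2*e^(4*t))/(5*t^3)
M′′′(t) = (729*t^3*e^(9*t) - 64*t^3*e^(4*t) - 243*t^2*e^(9*t) + 48*t^2*e^(4*t) + 54*t*e^(9*t) - 24*t*e^(4*t) - 6*e^(9*t) + 6*e^(4*t))/(5*t^4)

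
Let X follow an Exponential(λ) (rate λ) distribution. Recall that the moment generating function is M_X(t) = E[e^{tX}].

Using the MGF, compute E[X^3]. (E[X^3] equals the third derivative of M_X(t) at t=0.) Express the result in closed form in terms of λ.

E[X^3] = d^3M/dt^3 |_{t=0} = 6/λ^3

M_X(t) = λ/(λ - t)
dM/dt = λ/(λ^2 - 2*λ*t + t^2)
d^2M/dt^2 = -2*λ/(-λ^3 + 3*λ^2*t - 3*λ*t^2 + t^3)
d^3M/dt^3 = 6*λ/(λ^4 - 4*λ^3*t + 6*λ^2*t^2 - 4*λ*t^3 + t^4)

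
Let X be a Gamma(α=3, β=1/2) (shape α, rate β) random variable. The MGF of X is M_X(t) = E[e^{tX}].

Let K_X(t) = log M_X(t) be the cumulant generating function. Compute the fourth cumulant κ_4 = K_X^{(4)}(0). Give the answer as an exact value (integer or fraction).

κ_4 = K′′′′(0) = 288

M_X(t) = 1/(8*(1/2 - t)^3)
K_X(t) = log M_X(t) = -3*log(1/2 - t) - 3*log(2)
K′(t) = -6/(2*t - 1)
K′′(t) = 12/(4*t^2 - 4*t + 1)
K′′′(t) = -48/(8*t^3 - 12*t^2 + 6*t - 1)
K′′′′(t) = 288/(16*t^4 - 32*t^3 + 24*t^2 - 8*t + 1)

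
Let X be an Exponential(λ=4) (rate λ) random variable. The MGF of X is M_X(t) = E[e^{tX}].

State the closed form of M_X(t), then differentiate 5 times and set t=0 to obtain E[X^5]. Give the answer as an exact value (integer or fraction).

M_X(t) = 4/(4 - t)
M^(5)(t) = 480/(t^6 - 24*t^5 + 240*t^4 - 1280*t^3 + 3840*t^2 - 6144*t + 4096)

E[X^5] = M^(5)(0) = 15/128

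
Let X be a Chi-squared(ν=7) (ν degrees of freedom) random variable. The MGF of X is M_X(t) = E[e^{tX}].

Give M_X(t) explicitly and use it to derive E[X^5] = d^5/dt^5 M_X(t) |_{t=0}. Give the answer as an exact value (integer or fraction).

E[X^5] = D^5[M](0) = 135135

M_X(t) = (1 - 2*t)^(-7/2)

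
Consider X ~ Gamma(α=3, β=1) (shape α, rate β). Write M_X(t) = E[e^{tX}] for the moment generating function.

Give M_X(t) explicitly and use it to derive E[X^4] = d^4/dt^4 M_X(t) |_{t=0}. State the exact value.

M_X(t) = (1 - t)^(-3)
dM/dt = 3/(t^4 - 4*t^3 + 6*t^2 - 4*t + 1)
d^2M/dt^2 = -12/(t^5 - 5*t^4 + 10*t^3 - 10*t^2 + 5*t - 1)
d^3M/dt^3 = 60/(t^6 - 6*t^5 + 15*t^4 - 20*t^3 + 15*t^2 - 6*t + 1)
d^4M/dt^4 = -360/(t^7 - 7*t^6 + 21*t^5 - 35*t^4 + 35*t^3 - 21*t^2 + 7*t - 1)

E[X^4] = d^4M/dt^4 |_{t=0} = 360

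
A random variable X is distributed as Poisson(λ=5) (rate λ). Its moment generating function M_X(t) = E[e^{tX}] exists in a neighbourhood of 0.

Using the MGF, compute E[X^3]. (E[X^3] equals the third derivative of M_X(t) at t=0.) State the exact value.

M_X(t) = e^(5*e^(t) - 5)
dM/dt = 5*e^(-5)*e^(t)*e^(5*e^(t))
d^2M/dt^2 = (25*e^(2*t)*e^(5*e^(t)) + 5*e^(t)*e^(5*e^(t)))*e^(-5)
d^3M/dt^3 = (125*e^(3*t)*e^(5*e^(t)) + 75*e^(2*t)*e^(5*e^(t)) + 5*e^(t)*e^(5*e^(t)))*e^(-5)

E[X^3] = d^3M/dt^3 |_{t=0} = 205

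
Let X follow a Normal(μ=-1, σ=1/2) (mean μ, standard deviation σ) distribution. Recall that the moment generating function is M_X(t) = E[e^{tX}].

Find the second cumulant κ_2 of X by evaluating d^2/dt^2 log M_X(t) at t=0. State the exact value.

M_X(t) = e^(t^2/8 - t)
K_X(t) = log M_X(t) = t^2/8 - t
D^2[K](t) = 1/4

κ_2 = D^2[K](0) = 1/4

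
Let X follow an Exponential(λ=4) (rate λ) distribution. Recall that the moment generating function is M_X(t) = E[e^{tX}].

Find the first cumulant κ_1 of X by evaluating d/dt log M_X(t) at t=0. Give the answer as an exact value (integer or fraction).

κ_1 = D[K](0) = 1/4

M_X(t) = 4/(4 - t)
K_X(t) = log M_X(t) = -log(4 - t) + 2*log(2)
D[K](t) = -1/(t - 4)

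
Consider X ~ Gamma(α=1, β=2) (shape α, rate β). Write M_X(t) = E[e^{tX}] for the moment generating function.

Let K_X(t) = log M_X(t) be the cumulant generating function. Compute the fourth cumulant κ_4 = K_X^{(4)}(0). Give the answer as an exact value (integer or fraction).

κ_4 = K′′′′(0) = 3/8

M_X(t) = 2/(2 - t)
K_X(t) = log M_X(t) = -log(2 - t) + log(2)
K′(t) = -1/(t - 2)
K′′(t) = 1/(t^2 - 4*t + 4)
K′′′(t) = -2/(t^3 - 6*t^2 + 12*t - 8)
K′′′′(t) = 6/(t^4 - 8*t^3 + 24*t^2 - 32*t + 16)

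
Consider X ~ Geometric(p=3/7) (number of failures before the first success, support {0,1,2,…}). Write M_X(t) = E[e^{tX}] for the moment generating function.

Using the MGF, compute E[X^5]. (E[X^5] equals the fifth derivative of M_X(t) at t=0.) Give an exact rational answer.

E[X^5] = M^(5)(0) = 135628/81

M_X(t) = 3/(7*(1 - 4*e^(t)/7))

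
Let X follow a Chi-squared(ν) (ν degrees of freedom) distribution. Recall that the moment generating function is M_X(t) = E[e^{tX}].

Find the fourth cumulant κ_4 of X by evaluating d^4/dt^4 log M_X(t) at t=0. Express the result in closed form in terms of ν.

M_X(t) = (1 - 2*t)^(-ν/2)
K_X(t) = log M_X(t) = -ν*log(1 - 2*t)/2
K^(4)(t) = 48*ν/(16*t^4 - 32*t^3 + 24*t^2 - 8*t + 1)

κ_4 = K^(4)(0) = 48*ν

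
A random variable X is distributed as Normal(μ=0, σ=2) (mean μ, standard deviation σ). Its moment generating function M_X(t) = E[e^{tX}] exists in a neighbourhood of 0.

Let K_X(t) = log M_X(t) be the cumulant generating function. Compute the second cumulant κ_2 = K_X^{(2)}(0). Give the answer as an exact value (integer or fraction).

M_X(t) = e^(2*t^2)
K_X(t) = log M_X(t) = 2*t^2
K^(2)(t) = 4

κ_2 = K^(2)(0) = 4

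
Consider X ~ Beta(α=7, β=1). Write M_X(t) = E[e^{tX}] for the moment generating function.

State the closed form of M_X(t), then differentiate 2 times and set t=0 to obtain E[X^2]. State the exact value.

E[X^2] = d^2M/dt^2 |_{t=0} = 7/9

M_X(t) = ₁F₁(7; 8; t)
dM/dt = 7*₁F₁(8; 9; t)/8
d^2M/dt^2 = 7*₁F₁(9; 10; t)/9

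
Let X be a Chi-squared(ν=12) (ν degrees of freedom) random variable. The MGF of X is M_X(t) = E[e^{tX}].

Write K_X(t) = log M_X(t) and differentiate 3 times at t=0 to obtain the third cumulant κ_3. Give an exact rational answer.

κ_3 = K^(3)(0) = 96

M_X(t) = (1 - 2*t)^(-6)
K_X(t) = log M_X(t) = -6*log(1 - 2*t)
K^(3)(t) = -96/(8*t^3 - 12*t^2 + 6*t - 1)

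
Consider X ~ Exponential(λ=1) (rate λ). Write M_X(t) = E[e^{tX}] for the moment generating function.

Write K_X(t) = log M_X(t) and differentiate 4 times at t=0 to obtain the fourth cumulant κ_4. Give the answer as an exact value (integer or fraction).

κ_4 = d^4K/dt^4 |_{t=0} = 6

M_X(t) = 1/(1 - t)
K_X(t) = log M_X(t) = -log(1 - t)
dK/dt = -1/(t - 1)
d^2K/dt^2 = 1/(t^2 - 2*t + 1)
d^3K/dt^3 = -2/(t^3 - 3*t^2 + 3*t - 1)
d^4K/dt^4 = 6/(t^4 - 4*t^3 + 6*t^2 - 4*t + 1)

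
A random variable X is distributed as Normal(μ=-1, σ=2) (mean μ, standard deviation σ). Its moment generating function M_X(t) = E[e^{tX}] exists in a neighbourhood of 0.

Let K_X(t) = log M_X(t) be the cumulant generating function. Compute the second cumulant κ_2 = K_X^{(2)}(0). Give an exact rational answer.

κ_2 = d^2K/dt^2 |_{t=0} = 4

M_X(t) = e^(2*t^2 - t)
K_X(t) = log M_X(t) = 2*t^2 - t
dK/dt = 4*t - 1
d^2K/dt^2 = 4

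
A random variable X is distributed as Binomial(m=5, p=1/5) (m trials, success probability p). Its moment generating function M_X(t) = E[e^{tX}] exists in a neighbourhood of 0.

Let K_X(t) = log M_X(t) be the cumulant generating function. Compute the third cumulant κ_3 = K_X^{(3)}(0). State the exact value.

κ_3 = K′′′(0) = 12/25

M_X(t) = (e^(t)/5 + 4/5)^5
K_X(t) = log M_X(t) = 5*log(e^(t)/5 + 4/5)
K′(t) = 5*e^(t)/(e^(t) + 4)
K′′(t) = 20*e^(t)/(e^(2*t) + 8*e^(t) + 16)
K′′′(t) = (-20*e^(2*t) + 80*e^(t))/(e^(3*t) + 12*e^(2*t) + 48*e^(t) + 64)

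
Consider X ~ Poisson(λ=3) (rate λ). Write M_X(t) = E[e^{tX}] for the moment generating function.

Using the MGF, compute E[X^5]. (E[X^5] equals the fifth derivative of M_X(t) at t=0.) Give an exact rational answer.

E[X^5] = M^(5)(0) = 1866

M_X(t) = e^(3*e^(t) - 3)
M^(5)(t) = (243*e^(5*t)*e^(3*e^(t)) + 810*e^(4*t)*e^(3*e^(t)) + 675*e^(3*t)*e^(3*e^(t)) + 135*e^(2*t)*e^(3*e^(t)) + 3*e^(t)*e^(3*e^(t)))*e^(-3)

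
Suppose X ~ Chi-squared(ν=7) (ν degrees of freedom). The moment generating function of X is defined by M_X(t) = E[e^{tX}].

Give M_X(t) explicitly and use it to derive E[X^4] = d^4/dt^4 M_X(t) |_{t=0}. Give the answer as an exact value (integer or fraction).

M_X(t) = (1 - 2*t)^(-7/2)
M′(t) = 7/(16*t^4*√(1 - 2*t) - 32*t^3*√(1 - 2*t) + 24*t^2*√(1 - 2*t) - 8*t*√(1 - 2*t) + √(1 - 2*t))
M′′(t) = -63/(32*t^5*√(1 - 2*t) - 80*t^4*√(1 - 2*t) + 80*t^3*√(1 - 2*t) - 40*t^2*√(1 - 2*t) + 10*t*√(1 - 2*t) - √(1 - 2*t))
M′′′(t) = 693/(64*t^6*√(1 - 2*t) - 192*t^5*√(1 - 2*t) + 240*t^4*√(1 - 2*t) - 160*t^3*√(1 - 2*t) + 60*t^2*√(1 - 2*t) - 12*t*√(1 - 2*t) + √(1 - 2*t))

E[X^4] = M′′′′(0) = 9009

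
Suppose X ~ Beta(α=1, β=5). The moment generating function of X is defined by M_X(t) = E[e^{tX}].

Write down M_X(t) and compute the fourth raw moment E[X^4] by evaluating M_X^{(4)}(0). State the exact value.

E[X^4] = M^(4)(0) = 1/126

M_X(t) = ₁F₁(1; 6; t)
M^(4)(t) = ₁F₁(5; 10; t)/126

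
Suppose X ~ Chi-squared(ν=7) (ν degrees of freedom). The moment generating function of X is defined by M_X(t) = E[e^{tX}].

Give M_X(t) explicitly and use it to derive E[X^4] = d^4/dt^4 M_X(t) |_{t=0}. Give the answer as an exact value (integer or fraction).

M_X(t) = (1 - 2*t)^(-7/2)

E[X^4] = D^4[M](0) = 9009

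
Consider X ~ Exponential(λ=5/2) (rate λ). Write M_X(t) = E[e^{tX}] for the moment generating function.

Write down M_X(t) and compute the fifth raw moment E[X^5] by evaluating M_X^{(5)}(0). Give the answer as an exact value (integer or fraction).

M_X(t) = 5/(2*(5/2 - t))
dM/dt = 10/(4*t^2 - 20*t + 25)
d^2M/dt^2 = -40/(8*t^3 - 60*t^2 + 150*t - 125)
d^3M/dt^3 = 240/(16*t^4 - 160*t^3 + 600*t^2 - 1000*t + 625)
d^4M/dt^4 = -1920/(32*t^5 - 400*t^4 + 2000*t^3 - 5000*t^2 + 6250*t - 3125)
d^5M/dt^5 = 19200/(64*t^6 - 960*t^5 + 6000*t^4 - 20000*t^3 + 37500*t^2 - 37500*t + 15625)

E[X^5] = d^5M/dt^5 |_{t=0} = 768/625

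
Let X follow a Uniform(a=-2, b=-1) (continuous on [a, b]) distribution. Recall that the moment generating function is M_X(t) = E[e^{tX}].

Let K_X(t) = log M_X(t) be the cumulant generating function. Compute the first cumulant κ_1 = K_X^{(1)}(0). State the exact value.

M_X(t) = (e^(-t) - e^(-2*t))/t
K_X(t) = log M_X(t) = -log(t) + log(e^(-t) - e^(-2*t))
dK/dt = (-t*e^(t) + 2*t - e^(t) + 1)/(t*e^(t) - t)

κ_1 = dK/dt |_{t=0} = -3/2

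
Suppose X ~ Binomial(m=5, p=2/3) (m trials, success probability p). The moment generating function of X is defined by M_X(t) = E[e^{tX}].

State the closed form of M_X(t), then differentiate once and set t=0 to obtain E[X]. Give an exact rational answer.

E[X] = D[M](0) = 10/3

M_X(t) = (2*e^(t)/3 + 1/3)^5
D[M](t) = 160*e^(5*t)/243 + 320*e^(4*t)/243 + 80*e^(3*t)/81 + 80*e^(2*t)/243 + 10*e^(t)/243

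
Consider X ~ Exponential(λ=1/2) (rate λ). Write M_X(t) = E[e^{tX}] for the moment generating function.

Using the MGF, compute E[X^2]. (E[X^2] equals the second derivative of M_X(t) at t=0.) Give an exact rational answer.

M_X(t) = 1/(2*(1/2 - t))
dM/dt = 2/(4*t^2 - 4*t + 1)
d^2M/dt^2 = -8/(8*t^3 - 12*t^2 + 6*t - 1)

E[X^2] = d^2M/dt^2 |_{t=0} = 8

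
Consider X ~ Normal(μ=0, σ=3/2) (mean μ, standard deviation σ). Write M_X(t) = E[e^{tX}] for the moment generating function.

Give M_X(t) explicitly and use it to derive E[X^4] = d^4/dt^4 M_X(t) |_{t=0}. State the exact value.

E[X^4] = D^4[M](0) = 243/16

M_X(t) = e^(9*t^2/8)
D^4[M](t) = 6561*t^4*e^(9*t^2/8)/256 + 2187*t^2*e^(9*t^2/8)/32 + 243*e^(9*t^2/8)/16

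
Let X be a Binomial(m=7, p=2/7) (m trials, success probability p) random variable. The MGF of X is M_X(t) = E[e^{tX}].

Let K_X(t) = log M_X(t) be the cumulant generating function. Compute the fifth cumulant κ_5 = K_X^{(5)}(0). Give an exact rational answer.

M_X(t) = (2*e^(t)/7 + 5/7)^7
K_X(t) = log M_X(t) = 7*log(2*e^(t)/7 + 5/7)
dK/dt = 14*e^(t)/(2*e^(t) + 5)
d^2K/dt^2 = 70*e^(t)/(4*e^(2*t) + 20*e^(t) + 25)
d^3K/dt^3 = (-140*e^(2*t) + 350*e^(t))/(8*e^(3*t) + 60*e^(2*t) + 150*e^(t) + 125)
d^4K/dt^4 = (280*e^(3*t) - 2800*e^(2*t) + 1750*e^(t))/(16*e^(4*t) + 160*e^(3*t) + 600*e^(2*t) + 1000*e^(t) + 625)
d^5K/dt^5 = (-560*e^(4*t) + 15400*e^(3*t) - 38500*e^(2*t) + 8750*e^(t))/(32*e^(5*t) + 400*e^(4*t) + 2000*e^(3*t) + 5000*e^(2*t) + 6250*e^(t) + 3125)

κ_5 = d^5K/dt^5 |_{t=0} = -2130/2401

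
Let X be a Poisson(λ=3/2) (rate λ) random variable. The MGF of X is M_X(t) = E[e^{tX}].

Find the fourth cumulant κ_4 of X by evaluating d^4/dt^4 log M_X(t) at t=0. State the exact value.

κ_4 = K^(4)(0) = 3/2

M_X(t) = e^(3*e^(t)/2 - 3/2)
K_X(t) = log M_X(t) = 3*e^(t)/2 - 3/2
K^(4)(t) = 3*e^(t)/2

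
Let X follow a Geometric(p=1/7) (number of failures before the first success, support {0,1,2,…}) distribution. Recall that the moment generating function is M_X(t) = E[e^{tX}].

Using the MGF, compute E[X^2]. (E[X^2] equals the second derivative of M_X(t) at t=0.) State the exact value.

E[X^2] = D^2[M](0) = 78

M_X(t) = 1/(7*(1 - 6*e^(t)/7))
D^2[M](t) = (-36*e^(2*t) - 42*e^(t))/(216*e^(3*t) - 756*e^(2*t) + 882*e^(t) - 343)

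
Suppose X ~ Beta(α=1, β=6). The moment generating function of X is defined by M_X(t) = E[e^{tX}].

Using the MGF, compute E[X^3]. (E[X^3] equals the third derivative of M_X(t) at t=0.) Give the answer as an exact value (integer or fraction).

E[X^3] = M^(3)(0) = 1/84

M_X(t) = ₁F₁(1; 7; t)
M^(3)(t) = ₁F₁(4; 10; t)/84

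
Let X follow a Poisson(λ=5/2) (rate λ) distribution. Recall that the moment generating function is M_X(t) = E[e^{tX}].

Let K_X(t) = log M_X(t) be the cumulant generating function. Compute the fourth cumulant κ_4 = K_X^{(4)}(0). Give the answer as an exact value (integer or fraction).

M_X(t) = e^(5*e^(t)/2 - 5/2)
K_X(t) = log M_X(t) = 5*e^(t)/2 - 5/2
dK/dt = 5*e^(t)/2
d^2K/dt^2 = 5*e^(t)/2
d^3K/dt^3 = 5*e^(t)/2
d^4K/dt^4 = 5*e^(t)/2

κ_4 = d^4K/dt^4 |_{t=0} = 5/2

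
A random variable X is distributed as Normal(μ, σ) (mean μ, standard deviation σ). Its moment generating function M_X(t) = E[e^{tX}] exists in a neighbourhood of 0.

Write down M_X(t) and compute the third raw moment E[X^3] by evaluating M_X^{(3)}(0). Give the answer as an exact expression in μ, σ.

E[X^3] = D^3[M](0) = μ*(μ^2 + 3*σ^2)

M_X(t) = e^(μ*t + σ^2*t^2/2)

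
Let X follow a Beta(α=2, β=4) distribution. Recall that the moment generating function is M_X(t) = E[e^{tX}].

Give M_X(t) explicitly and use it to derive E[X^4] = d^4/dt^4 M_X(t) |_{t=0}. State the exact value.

E[X^4] = M′′′′(0) = 5/126

M_X(t) = ₁F₁(2; 6; t)
M′(t) = ₁F₁(3; 7; t)/3
M′′(t) = ₁F₁(4; 8; t)/7
M′′′(t) = ₁F₁(5; 9; t)/14
M′′′′(t) = 5*₁F₁(6; 10; t)/126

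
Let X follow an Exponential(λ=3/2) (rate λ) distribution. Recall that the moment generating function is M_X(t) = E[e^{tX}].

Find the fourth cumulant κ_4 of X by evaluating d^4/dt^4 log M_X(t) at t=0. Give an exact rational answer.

κ_4 = K^(4)(0) = 32/27

M_X(t) = 3/(2*(3/2 - t))
K_X(t) = log M_X(t) = -log(3/2 - t) - log(2) + log(3)
K^(4)(t) = 96/(16*t^4 - 96*t^3 + 216*t^2 - 216*t + 81)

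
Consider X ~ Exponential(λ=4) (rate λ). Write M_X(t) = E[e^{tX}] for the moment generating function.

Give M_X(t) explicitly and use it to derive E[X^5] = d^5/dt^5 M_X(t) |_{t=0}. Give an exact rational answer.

M_X(t) = 4/(4 - t)
D^5[M](t) = 480/(t^6 - 24*t^5 + 240*t^4 - 1280*t^3 + 3840*t^2 - 6144*t + 4096)

E[X^5] = D^5[M](0) = 15/128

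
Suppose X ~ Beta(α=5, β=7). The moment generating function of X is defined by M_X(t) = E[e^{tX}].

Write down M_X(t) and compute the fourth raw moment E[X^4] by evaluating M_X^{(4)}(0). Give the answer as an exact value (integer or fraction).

E[X^4] = D^4[M](0) = 2/39

M_X(t) = ₁F₁(5; 12; t)
D^4[M](t) = 2*₁F₁(9; 16; t)/39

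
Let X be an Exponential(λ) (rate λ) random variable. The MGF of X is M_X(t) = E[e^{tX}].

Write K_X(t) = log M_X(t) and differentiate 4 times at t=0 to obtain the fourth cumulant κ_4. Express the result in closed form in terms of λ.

M_X(t) = λ/(λ - t)
K_X(t) = log M_X(t) = log(λ) - log(λ - t)
D^4[K](t) = 6/(λ^4 - 4*λ^3*t + 6*λ^2*t^2 - 4*λ*t^3 + t^4)

κ_4 = D^4[K](0) = 6/λ^4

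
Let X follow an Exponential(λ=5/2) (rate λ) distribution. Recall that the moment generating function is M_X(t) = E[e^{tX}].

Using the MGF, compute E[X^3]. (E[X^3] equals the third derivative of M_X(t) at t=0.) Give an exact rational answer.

M_X(t) = 5/(2*(5/2 - t))
D^3[M](t) = 240/(16*t^4 - 160*t^3 + 600*t^2 - 1000*t + 625)

E[X^3] = D^3[M](0) = 48/125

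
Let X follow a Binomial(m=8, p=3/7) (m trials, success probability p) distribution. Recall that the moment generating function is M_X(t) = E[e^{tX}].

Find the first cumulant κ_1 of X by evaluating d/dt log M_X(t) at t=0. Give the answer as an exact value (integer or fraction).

κ_1 = K′(0) = 24/7

M_X(t) = (3*e^(t)/7 + 4/7)^8
K_X(t) = log M_X(t) = 8*log(3*e^(t)/7 + 4/7)
K′(t) = 24*e^(t)/(3*e^(t) + 4)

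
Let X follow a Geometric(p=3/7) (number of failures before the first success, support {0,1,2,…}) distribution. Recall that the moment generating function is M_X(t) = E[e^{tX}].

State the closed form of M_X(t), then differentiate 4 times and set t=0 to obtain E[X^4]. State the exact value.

E[X^4] = d^4M/dt^4 |_{t=0} = 5060/27

M_X(t) = 3/(7*(1 - 4*e^(t)/7))
dM/dt = 12*e^(t)/(16*e^(2*t) - 56*e^(t) + 49)
d^2M/dt^2 = (-48*e^(2*t) - 84*e^(t))/(64*e^(3*t) - 336*e^(2*t) + 588*e^(t) - 343)
d^3M/dt^3 = (192*e^(3*t) + 1344*e^(2*t) + 588*e^(t))/(256*e^(4*t) - 1792*e^(3*t) + 4704*e^(2*t) - 5488*e^(t) + 2401)
d^4M/dt^4 = (-768*e^(4*t) - 14784*e^(3*t) - 25872*e^(2*t) - 4116*e^(t))/(1024*e^(5*t) - 8960*e^(4*t) + 31360*e^(3*t) - 54880*e^(2*t) + 48020*e^(t) - 16807)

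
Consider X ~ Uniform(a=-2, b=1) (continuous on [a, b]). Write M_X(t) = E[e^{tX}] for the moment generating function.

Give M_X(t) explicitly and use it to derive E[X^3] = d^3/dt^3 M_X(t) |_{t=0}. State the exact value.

M_X(t) = (e^(t) - e^(-2*t))/(3*t)
dM/dt = (t*e^(3*t) + 2*t - e^(3*t) + 1)*e^(-2*t)/(3*t^2)
d^2M/dt^2 = (t^2*e^(3*t) - 4*t^2 - 2*t*e^(3*t) - 4*t + 2*e^(3*t) - 2)*e^(-2*t)/(3*t^3)
d^3M/dt^3 = (t^3*e^(3*t) + 8*t^3 - 3*t^2*e^(3*t) + 12*t^2 + 6*t*e^(3*t) + 12*t - 6*e^(3*t) + 6)*e^(-2*t)/(3*t^4)

E[X^3] = d^3M/dt^3 |_{t=0} = -5/4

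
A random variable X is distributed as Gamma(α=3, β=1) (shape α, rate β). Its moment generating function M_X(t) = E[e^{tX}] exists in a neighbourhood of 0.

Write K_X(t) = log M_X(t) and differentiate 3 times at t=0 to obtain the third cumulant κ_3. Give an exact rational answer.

M_X(t) = (1 - t)^(-3)
K_X(t) = log M_X(t) = -3*log(1 - t)
D^3[K](t) = -6/(t^3 - 3*t^2 + 3*t - 1)

κ_3 = D^3[K](0) = 6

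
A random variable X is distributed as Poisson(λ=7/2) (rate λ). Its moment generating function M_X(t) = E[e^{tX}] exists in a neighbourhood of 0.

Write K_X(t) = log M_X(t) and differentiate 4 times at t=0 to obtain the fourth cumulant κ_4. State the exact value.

κ_4 = K^(4)(0) = 7/2

M_X(t) = e^(7*e^(t)/2 - 7/2)
K_X(t) = log M_X(t) = 7*e^(t)/2 - 7/2
K^(4)(t) = 7*e^(t)/2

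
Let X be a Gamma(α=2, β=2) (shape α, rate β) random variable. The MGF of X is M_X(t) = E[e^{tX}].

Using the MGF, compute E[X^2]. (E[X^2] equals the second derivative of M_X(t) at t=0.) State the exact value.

E[X^2] = D^2[M](0) = 3/2

M_X(t) = 4/(2 - t)^2
D^2[M](t) = 24/(t^4 - 8*t^3 + 24*t^2 - 32*t + 16)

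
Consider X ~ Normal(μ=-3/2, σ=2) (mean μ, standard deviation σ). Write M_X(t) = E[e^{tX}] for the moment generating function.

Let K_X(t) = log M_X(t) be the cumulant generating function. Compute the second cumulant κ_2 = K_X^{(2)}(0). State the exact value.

κ_2 = D^2[K](0) = 4

M_X(t) = e^(2*t^2 - 3*t/2)
K_X(t) = log M_X(t) = 2*t^2 - 3*t/2
D^2[K](t) = 4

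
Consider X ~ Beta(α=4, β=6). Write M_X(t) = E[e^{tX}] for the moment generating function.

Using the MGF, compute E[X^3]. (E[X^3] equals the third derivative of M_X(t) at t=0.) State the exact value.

E[X^3] = D^3[M](0) = 1/11

M_X(t) = ₁F₁(4; 10; t)
D^3[M](t) = ₁F₁(7; 13; t)/11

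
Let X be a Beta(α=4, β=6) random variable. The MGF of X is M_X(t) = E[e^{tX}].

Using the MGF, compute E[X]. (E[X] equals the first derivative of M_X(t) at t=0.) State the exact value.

M_X(t) = ₁F₁(4; 10; t)
M^(1)(t) = 2*₁F₁(5; 11; t)/5

E[X] = M^(1)(0) = 2/5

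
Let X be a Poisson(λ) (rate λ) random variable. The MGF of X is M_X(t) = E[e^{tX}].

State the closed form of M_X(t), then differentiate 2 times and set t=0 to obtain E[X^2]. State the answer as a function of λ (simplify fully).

M_X(t) = e^(λ*(e^(t) - 1))
M^(2)(t) = (λ^2*e^(2*t)*e^(λ*e^(t)) + λ*e^(t)*e^(λ*e^(t)))*e^(-λ)

E[X^2] = M^(2)(0) = λ*(λ + 1)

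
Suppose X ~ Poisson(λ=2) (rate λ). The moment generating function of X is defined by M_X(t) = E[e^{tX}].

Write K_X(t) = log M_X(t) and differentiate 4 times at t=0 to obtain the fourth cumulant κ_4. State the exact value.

κ_4 = d^4K/dt^4 |_{t=0} = 2

M_X(t) = e^(2*e^(t) - 2)
K_X(t) = log M_X(t) = 2*e^(t) - 2
dK/dt = 2*e^(t)
d^2K/dt^2 = 2*e^(t)
d^3K/dt^3 = 2*e^(t)
d^4K/dt^4 = 2*e^(t)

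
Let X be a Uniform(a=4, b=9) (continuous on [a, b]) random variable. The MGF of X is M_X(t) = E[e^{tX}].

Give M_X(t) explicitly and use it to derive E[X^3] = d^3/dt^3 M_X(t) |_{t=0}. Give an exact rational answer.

M_X(t) = (e^(9*t) - e^(4*t))/(5*t)
M′(t) = (9*t*e^(9*t) - 4*t*e^(4*t) - e^(9*t) + e^(4*t))/(5*t^2)
M′′(t) = (81*t^2*e^(9*t) - 16*t^2*e^(4*t) - 18*t*e^(9*t) + 8*t*e^(4*t) + 2*e^(9*t) - 2*e^(4*t))/(5*t^3)
M′′′(t) = (729*t^3*e^(9*t) - 64*t^3*e^(4*t) - 243*t^2*e^(9*t) + 48*t^2*e^(4*t) + 54*t*e^(9*t) - 24*t*e^(4*t) - 6*e^(9*t) + 6*e^(4*t))/(5*t^4)

E[X^3] = M′′′(0) = 1261/4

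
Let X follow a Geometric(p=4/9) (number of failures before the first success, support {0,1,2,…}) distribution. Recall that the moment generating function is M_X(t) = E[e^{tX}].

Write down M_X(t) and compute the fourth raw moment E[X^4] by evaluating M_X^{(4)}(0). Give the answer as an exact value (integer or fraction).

M_X(t) = 4/(9*(1 - 5*e^(t)/9))
D^4[M](t) = (-2500*e^(4*t) - 49500*e^(3*t) - 89100*e^(2*t) - 14580*e^(t))/(3125*e^(5*t) - 28125*e^(4*t) + 101250*e^(3*t) - 182250*e^(2*t) + 164025*e^(t) - 59049)

E[X^4] = D^4[M](0) = 4865/32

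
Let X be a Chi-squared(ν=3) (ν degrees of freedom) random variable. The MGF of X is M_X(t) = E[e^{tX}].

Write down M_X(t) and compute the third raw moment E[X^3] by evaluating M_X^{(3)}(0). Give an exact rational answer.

E[X^3] = M^(3)(0) = 105

M_X(t) = (1 - 2*t)^(-3/2)
M^(3)(t) = 105/(16*t^4*√(1 - 2*t) - 32*t^3*√(1 - 2*t) + 24*t^2*√(1 - 2*t) - 8*t*√(1 - 2*t) + √(1 - 2*t))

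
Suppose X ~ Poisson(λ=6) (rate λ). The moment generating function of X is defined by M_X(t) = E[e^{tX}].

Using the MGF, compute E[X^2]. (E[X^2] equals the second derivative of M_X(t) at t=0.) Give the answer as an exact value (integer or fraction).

E[X^2] = D^2[M](0) = 42

M_X(t) = e^(6*e^(t) - 6)
D^2[M](t) = (36*e^(2*t)*e^(6*e^(t)) + 6*e^(t)*e^(6*e^(t)))*e^(-6)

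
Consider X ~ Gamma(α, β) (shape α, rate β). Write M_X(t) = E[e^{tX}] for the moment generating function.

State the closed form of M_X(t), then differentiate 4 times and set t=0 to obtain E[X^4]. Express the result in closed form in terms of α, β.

E[X^4] = d^4M/dt^4 |_{t=0} = α*(α^3 + 6*α^2 + 11*α + 6)/β^4

M_X(t) = (β/(β - t))^α
dM/dt = -α*β^α*(1/(β - t))^α/(-β + t)
d^2M/dt^2 = (α^2*β^α*(1/(β - t))^α + α*β^α*(1/(β - t))^α)/(β^2 - 2*β*t + t^2)
d^3M/dt^3 = (-α^3*β^α*(1/(β - t))^α - 3*α^2*β^α*(1/(β - t))^α - 2*α*β^α*(1/(β - t))^α)/(-β^3 + 3*β^2*t - 3*β*t^2 + t^3)
d^4M/dt^4 = (α^4*β^α*(1/(β - t))^α + 6*α^3*β^α*(1/(β - t))^α + 11*α^2*β^α*(1/(β - t))^α + 6*α*β^α*(1/(β - t))^α)/(β^4 - 4*β^3*t + 6*β^2*t^2 - 4*β*t^3 + t^4)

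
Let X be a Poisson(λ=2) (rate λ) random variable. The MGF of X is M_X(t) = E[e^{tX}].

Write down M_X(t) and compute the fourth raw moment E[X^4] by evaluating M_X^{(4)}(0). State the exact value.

E[X^4] = D^4[M](0) = 94

M_X(t) = e^(2*e^(t) - 2)
D^4[M](t) = (16*e^(4*t)*e^(2*e^(t)) + 48*e^(3*t)*e^(2*e^(t)) + 28*e^(2*t)*e^(2*e^(t)) + 2*e^(t)*e^(2*e^(t)))*e^(-2)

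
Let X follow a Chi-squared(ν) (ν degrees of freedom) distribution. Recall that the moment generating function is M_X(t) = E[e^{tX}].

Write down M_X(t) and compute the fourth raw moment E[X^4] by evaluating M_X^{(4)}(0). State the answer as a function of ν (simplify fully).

M_X(t) = (1 - 2*t)^(-ν/2)
M′(t) = -ν/(2*t*(1 - 2*t)^(ν/2) - (1 - 2*t)^(ν/2))
M′′(t) = (ν^2 + 2*ν)/(4*t^2*(1 - 2*t)^(ν/2) - 4*t*(1 - 2*t)^(ν/2) + (1 - 2*t)^(ν/2))
M′′′(t) = (-ν^3 - 6*ν^2 - 8*ν)/(8*t^3*(1 - 2*t)^(ν/2) - 12*t^2*(1 - 2*t)^(ν/2) + 6*t*(1 - 2*t)^(ν/2) - (1 - 2*t)^(ν/2))
M′′′′(t) = (ν^4 + 12*ν^3 + 44*ν^2 + 48*ν)/(16*t^4*(1 - 2*t)^(ν/2) - 32*t^3*(1 - 2*t)^(ν/2) + 24*t^2*(1 - 2*t)^(ν/2) - 8*t*(1 - 2*t)^(ν/2) + (1 - 2*t)^(ν/2))

E[X^4] = M′′′′(0) = ν*(ν^3 + 12*ν^2 + 44*ν + 48)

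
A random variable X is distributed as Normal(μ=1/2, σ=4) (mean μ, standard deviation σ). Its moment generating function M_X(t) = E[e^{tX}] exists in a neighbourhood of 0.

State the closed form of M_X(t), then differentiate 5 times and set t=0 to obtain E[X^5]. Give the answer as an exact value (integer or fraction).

E[X^5] = D^5[M](0) = 62081/32

M_X(t) = e^(8*t^2 + t/2)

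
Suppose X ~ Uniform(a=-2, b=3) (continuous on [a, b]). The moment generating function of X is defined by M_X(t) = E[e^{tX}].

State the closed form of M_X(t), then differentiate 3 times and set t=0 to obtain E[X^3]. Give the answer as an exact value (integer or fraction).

M_X(t) = (e^(3*t) - e^(-2*t))/(5*t)
M′(t) = (3*t*e^(5*t) + 2*t - e^(5*t) + 1)*e^(-2*t)/(5*t^2)
M′′(t) = (9*t^2*e^(5*t) - 4*t^2 - 6*t*e^(5*t) - 4*t + 2*e^(5*t) - 2)*e^(-2*t)/(5*t^3)
M′′′(t) = (27*t^3*e^(5*t) + 8*t^3 - 27*t^2*e^(5*t) + 12*t^2 + 18*t*e^(5*t) + 12*t - 6*e^(5*t) + 6)*e^(-2*t)/(5*t^4)

E[X^3] = M′′′(0) = 13/4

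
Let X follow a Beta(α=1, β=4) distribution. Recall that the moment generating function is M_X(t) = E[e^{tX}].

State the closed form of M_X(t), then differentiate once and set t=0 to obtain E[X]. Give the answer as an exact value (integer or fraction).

M_X(t) = ₁F₁(1; 5; t)
M^(1)(t) = ₁F₁(2; 6; t)/5

E[X] = M^(1)(0) = 1/5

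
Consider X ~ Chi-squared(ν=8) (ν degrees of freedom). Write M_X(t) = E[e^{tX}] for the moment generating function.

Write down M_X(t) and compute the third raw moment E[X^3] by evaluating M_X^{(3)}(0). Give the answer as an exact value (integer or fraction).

E[X^3] = M′′′(0) = 960

M_X(t) = (1 - 2*t)^(-4)
M′(t) = -8/(32*t^5 - 80*t^4 + 80*t^3 - 40*t^2 + 10*t - 1)
M′′(t) = 80/(64*t^6 - 192*t^5 + 240*t^4 - 160*t^3 + 60*t^2 - 12*t + 1)
M′′′(t) = -960/(128*t^7 - 448*t^6 + 672*t^5 - 560*t^4 + 280*t^3 - 84*t^2 + 14*t - 1)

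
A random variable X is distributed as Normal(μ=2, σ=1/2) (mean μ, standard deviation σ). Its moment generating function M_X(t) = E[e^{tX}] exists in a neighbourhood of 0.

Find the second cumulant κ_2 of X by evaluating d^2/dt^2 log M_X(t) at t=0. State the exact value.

M_X(t) = e^(t^2/8 + 2*t)
K_X(t) = log M_X(t) = t^2/8 + 2*t
dK/dt = t/4 + 2
d^2K/dt^2 = 1/4

κ_2 = d^2K/dt^2 |_{t=0} = 1/4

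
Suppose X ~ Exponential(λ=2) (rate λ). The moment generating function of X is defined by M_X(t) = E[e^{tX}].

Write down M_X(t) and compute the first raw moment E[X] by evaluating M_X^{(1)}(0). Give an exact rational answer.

M_X(t) = 2/(2 - t)
D[M](t) = 2/(t^2 - 4*t + 4)

E[X] = D[M](0) = 1/2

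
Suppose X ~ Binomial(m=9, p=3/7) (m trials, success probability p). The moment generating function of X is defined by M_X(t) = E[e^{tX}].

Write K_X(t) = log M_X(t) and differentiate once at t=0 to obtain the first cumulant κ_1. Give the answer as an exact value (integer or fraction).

M_X(t) = (3*e^(t)/7 + 4/7)^9
K_X(t) = log M_X(t) = 9*log(3*e^(t)/7 + 4/7)
K′(t) = 27*e^(t)/(3*e^(t) + 4)

κ_1 = K′(0) = 27/7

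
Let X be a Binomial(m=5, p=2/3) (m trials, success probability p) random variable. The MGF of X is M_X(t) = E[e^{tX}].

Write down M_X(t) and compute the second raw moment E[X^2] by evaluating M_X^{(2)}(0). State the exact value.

M_X(t) = (2*e^(t)/3 + 1/3)^5
M′(t) = 160*e^(5*t)/243 + 320*e^(4*t)/243 + 80*e^(3*t)/81 + 80*e^(2*t)/243 + 10*e^(t)/243
M′′(t) = 800*e^(5*t)/243 + 1280*e^(4*t)/243 + 80*e^(3*t)/27 + 160*e^(2*t)/243 + 10*e^(t)/243

E[X^2] = M′′(0) = 110/9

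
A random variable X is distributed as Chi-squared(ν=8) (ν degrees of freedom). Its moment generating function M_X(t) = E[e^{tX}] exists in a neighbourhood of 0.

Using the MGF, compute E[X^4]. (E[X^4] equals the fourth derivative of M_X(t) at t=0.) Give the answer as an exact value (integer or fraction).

M_X(t) = (1 - 2*t)^(-4)
M′(t) = -8/(32*t^5 - 80*t^4 + 80*t^3 - 40*t^2 + 10*t - 1)
M′′(t) = 80/(64*t^6 - 192*t^5 + 240*t^4 - 160*t^3 + 60*t^2 - 12*t + 1)
M′′′(t) = -960/(128*t^7 - 448*t^6 + 672*t^5 - 560*t^4 + 280*t^3 - 84*t^2 + 14*t - 1)
M′′′′(t) = 13440/(256*t^8 - 1024*t^7 + 1792*t^6 - 1792*t^5 + 1120*t^4 - 448*t^3 + 112*t^2 - 16*t + 1)

E[X^4] = M′′′′(0) = 13440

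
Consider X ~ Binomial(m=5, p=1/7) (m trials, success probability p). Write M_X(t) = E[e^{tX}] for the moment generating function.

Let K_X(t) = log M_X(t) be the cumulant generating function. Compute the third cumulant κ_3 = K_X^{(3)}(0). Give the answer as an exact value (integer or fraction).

M_X(t) = (e^(t)/7 + 6/7)^5
K_X(t) = log M_X(t) = 5*log(e^(t)/7 + 6/7)
dK/dt = 5*e^(t)/(e^(t) + 6)
d^2K/dt^2 = 30*e^(t)/(e^(2*t) + 12*e^(t) + 36)
d^3K/dt^3 = (-30*e^(2*t) + 180*e^(t))/(e^(3*t) + 18*e^(2*t) + 108*e^(t) + 216)

κ_3 = d^3K/dt^3 |_{t=0} = 150/343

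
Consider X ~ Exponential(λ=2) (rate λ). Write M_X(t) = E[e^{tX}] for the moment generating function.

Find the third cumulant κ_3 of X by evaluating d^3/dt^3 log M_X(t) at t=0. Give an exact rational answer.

M_X(t) = 2/(2 - t)
K_X(t) = log M_X(t) = -log(2 - t) + log(2)
dK/dt = -1/(t - 2)
d^2K/dt^2 = 1/(t^2 - 4*t + 4)
d^3K/dt^3 = -2/(t^3 - 6*t^2 + 12*t - 8)

κ_3 = d^3K/dt^3 |_{t=0} = 1/4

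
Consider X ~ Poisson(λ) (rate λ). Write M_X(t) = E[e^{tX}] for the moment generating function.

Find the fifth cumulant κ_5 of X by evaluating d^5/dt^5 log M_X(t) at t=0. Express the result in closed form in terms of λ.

M_X(t) = e^(λ*(e^(t) - 1))
K_X(t) = log M_X(t) = λ*(e^(t) - 1)
K^(5)(t) = λ*e^(t)

κ_5 = K^(5)(0) = λ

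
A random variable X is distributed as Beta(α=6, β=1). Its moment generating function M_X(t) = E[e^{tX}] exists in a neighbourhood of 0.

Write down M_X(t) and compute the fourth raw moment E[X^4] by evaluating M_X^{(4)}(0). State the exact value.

E[X^4] = M^(4)(0) = 3/5

M_X(t) = ₁F₁(6; 7; t)
M^(4)(t) = 3*₁F₁(10; 11; t)/5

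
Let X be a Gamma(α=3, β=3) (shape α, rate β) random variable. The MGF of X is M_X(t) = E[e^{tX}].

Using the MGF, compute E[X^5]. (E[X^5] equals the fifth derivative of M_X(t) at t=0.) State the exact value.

M_X(t) = 27/(3 - t)^3
M′(t) = 81/(t^4 - 12*t^3 + 54*t^2 - 108*t + 81)
M′′(t) = -324/(t^5 - 15*t^4 + 90*t^3 - 270*t^2 + 405*t - 243)
M′′′(t) = 1620/(t^6 - 18*t^5 + 135*t^4 - 540*t^3 + 1215*t^2 - 1458*t + 729)
M′′′′(t) = -9720/(t^7 - 21*t^6 + 189*t^5 - 945*t^4 + 2835*t^3 - 5103*t^2 + 5103*t - 2187)
M′′′′′(t) = 68040/(t^8 - 24*t^7 + 252*t^6 - 1512*t^5 + 5670*t^4 - 13608*t^3 + 20412*t^2 - 17496*t + 6561)

E[X^5] = M′′′′′(0) = 280/27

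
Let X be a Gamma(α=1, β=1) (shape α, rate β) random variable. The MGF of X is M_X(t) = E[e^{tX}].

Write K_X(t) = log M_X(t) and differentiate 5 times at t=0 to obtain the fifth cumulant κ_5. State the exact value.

M_X(t) = 1/(1 - t)
K_X(t) = log M_X(t) = -log(1 - t)
D^5[K](t) = -24/(t^5 - 5*t^4 + 10*t^3 - 10*t^2 + 5*t - 1)

κ_5 = D^5[K](0) = 24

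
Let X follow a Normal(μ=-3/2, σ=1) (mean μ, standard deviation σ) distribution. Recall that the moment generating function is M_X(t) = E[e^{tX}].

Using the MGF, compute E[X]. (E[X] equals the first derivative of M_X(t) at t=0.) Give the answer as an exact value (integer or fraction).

E[X] = M^(1)(0) = -3/2

M_X(t) = e^(t^2/2 - 3*t/2)
M^(1)(t) = t*e^(-3*t/2)*e^(t^2/2) - 3*e^(-3*t/2)*e^(t^2/2)/2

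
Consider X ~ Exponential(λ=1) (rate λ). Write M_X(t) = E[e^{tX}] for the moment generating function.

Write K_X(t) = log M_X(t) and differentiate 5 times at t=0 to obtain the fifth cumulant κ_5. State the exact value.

κ_5 = D^5[K](0) = 24

M_X(t) = 1/(1 - t)
K_X(t) = log M_X(t) = -log(1 - t)
D^5[K](t) = -24/(t^5 - 5*t^4 + 10*t^3 - 10*t^2 + 5*t - 1)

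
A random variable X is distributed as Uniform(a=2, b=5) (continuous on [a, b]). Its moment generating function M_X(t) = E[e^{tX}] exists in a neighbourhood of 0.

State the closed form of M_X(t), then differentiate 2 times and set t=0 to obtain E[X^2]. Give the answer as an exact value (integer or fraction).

E[X^2] = M′′(0) = 13

M_X(t) = (e^(5*t) - e^(2*t))/(3*t)
M′(t) = (5*t*e^(5*t) - 2*t*e^(2*t) - e^(5*t) + e^(2*t))/(3*t^2)
M′′(t) = (25*t^2*e^(5*t) - 4*t^2*e^(2*t) - 10*t*e^(5*t) + 4*t*e^(2*t) + 2*e^(5*t) - 2*e^(2*t))/(3*t^3)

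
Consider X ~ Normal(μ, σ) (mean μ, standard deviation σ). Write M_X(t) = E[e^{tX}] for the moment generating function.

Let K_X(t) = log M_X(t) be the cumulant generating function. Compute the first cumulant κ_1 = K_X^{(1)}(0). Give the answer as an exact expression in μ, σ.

M_X(t) = e^(μ*t + σ^2*t^2/2)
K_X(t) = log M_X(t) = μ*t + σ^2*t^2/2
K^(1)(t) = μ + σ^2*t

κ_1 = K^(1)(0) = μ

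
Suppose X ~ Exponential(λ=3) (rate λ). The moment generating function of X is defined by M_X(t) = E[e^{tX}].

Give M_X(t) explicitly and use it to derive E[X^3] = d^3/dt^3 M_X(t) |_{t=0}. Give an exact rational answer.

E[X^3] = M^(3)(0) = 2/9

M_X(t) = 3/(3 - t)
M^(3)(t) = 18/(t^4 - 12*t^3 + 54*t^2 - 108*t + 81)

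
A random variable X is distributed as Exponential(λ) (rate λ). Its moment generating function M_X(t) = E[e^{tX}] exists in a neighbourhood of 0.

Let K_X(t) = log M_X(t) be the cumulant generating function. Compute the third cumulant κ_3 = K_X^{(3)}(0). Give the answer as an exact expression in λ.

κ_3 = K^(3)(0) = 2/λ^3

M_X(t) = λ/(λ - t)
K_X(t) = log M_X(t) = log(λ) - log(λ - t)
K^(3)(t) = -2/(-λ^3 + 3*λ^2*t - 3*λ*t^2 + t^3)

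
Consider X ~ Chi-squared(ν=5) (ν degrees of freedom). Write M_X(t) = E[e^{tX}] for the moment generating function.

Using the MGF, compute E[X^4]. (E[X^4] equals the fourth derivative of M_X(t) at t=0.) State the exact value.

E[X^4] = M′′′′(0) = 3465

M_X(t) = (1 - 2*t)^(-5/2)
M′(t) = -5/(8*t^3*√(1 - 2*t) - 12*t^2*√(1 - 2*t) + 6*t*√(1 - 2*t) - √(1 - 2*t))
M′′(t) = 35/(16*t^4*√(1 - 2*t) - 32*t^3*√(1 - 2*t) + 24*t^2*√(1 - 2*t) - 8*t*√(1 - 2*t) + √(1 - 2*t))
M′′′(t) = -315/(32*t^5*√(1 - 2*t) - 80*t^4*√(1 - 2*t) + 80*t^3*√(1 - 2*t) - 40*t^2*√(1 - 2*t) + 10*t*√(1 - 2*t) - √(1 - 2*t))
M′′′′(t) = 3465/(64*t^6*√(1 - 2*t) - 192*t^5*√(1 - 2*t) + 240*t^4*√(1 - 2*t) - 160*t^3*√(1 - 2*t) + 60*t^2*√(1 - 2*t) - 12*t*√(1 - 2*t) + √(1 - 2*t))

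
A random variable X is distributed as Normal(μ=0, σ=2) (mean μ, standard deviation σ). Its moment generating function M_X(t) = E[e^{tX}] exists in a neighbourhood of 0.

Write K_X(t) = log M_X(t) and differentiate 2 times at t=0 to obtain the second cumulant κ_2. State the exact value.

M_X(t) = e^(2*t^2)
K_X(t) = log M_X(t) = 2*t^2
D^2[K](t) = 4

κ_2 = D^2[K](0) = 4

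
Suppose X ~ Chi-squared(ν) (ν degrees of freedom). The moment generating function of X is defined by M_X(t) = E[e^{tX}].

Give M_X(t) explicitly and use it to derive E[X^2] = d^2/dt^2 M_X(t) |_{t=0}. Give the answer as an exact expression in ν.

E[X^2] = M^(2)(0) = ν*(ν + 2)

M_X(t) = (1 - 2*t)^(-ν/2)
M^(2)(t) = (ν^2 + 2*ν)/(4*t^2*(1 - 2*t)^(ν/2) - 4*t*(1 - 2*t)^(ν/2) + (1 - 2*t)^(ν/2))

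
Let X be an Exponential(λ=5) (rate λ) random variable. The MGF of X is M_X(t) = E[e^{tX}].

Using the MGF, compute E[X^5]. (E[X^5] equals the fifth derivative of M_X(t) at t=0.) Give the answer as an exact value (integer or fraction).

E[X^5] = D^5[M](0) = 24/625

M_X(t) = 5/(5 - t)
D^5[M](t) = 600/(t^6 - 30*t^5 + 375*t^4 - 2500*t^3 + 9375*t^2 - 18750*t + 15625)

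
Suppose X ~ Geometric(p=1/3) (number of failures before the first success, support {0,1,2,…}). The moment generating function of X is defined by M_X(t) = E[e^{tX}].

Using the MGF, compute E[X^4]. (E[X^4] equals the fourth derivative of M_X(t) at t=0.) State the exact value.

M_X(t) = 1/(3*(1 - 2*e^(t)/3))
M′(t) = 2*e^(t)/(4*e^(2*t) - 12*e^(t) + 9)
M′′(t) = (-4*e^(2*t) - 6*e^(t))/(8*e^(3*t) - 36*e^(2*t) + 54*e^(t) - 27)
M′′′(t) = (8*e^(3*t) + 48*e^(2*t) + 18*e^(t))/(16*e^(4*t) - 96*e^(3*t) + 216*e^(2*t) - 216*e^(t) + 81)
M′′′′(t) = (-16*e^(4*t) - 264*e^(3*t) - 396*e^(2*t) - 54*e^(t))/(32*e^(5*t) - 240*e^(4*t) + 720*e^(3*t) - 1080*e^(2*t) + 810*e^(t) - 243)

E[X^4] = M′′′′(0) = 730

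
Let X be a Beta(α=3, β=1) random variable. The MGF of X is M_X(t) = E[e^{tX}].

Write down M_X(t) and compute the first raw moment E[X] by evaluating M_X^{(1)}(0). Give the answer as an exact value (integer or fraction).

E[X] = dM/dt |_{t=0} = 3/4

M_X(t) = ₁F₁(3; 4; t)
dM/dt = 3*₁F₁(4; 5; t)/4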